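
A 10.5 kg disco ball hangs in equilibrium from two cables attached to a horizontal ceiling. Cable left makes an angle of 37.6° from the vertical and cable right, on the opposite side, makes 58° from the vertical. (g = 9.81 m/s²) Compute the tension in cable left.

T_left ≈ 87.8 N

Angles from the horizontal: cable left is 90° − 37.6° = 52.4°, cable right is 90° − 58° = 32°.
Weight W = 10.5 × 9.81 = 103 N acts straight down.
Horizontal: T_left cos 52.4° = T_right cos 32°  →  T_right = 0.7195 T_left.
Vertical: T_left sin 52.4° + T_right sin 32° = 103.
Substituting the horizontal relation into the vertical equation gives 1.174 T_left = 103, so T_left = 87.77 N.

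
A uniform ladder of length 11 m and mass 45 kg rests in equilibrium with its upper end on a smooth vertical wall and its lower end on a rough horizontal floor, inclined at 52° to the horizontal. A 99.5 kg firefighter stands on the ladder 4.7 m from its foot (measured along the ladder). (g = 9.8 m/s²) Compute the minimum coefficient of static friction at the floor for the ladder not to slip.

ΣF_y = 0: N_floor = 45×9.8 + 99.5×9.8 = 1416.1 N.
Torques about the foot: N_wall · 11 sin 52° = 45×9.8×5.5 cos 52° + 99.5×9.8×4.7 cos 52° → N_wall = 497.78 N.
ΣF_x = 0: f_floor = N_wall = 497.78 N.
μ_min = f_floor / N_floor = 497.78 / 1416.1 = 0.3515.

μ_min ≈ 0.352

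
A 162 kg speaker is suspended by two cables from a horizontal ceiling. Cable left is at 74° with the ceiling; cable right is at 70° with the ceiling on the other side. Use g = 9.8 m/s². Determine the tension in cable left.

T_left ≈ 924 N

Weight W = 162 × 9.8 = 1588 N acts straight down.
Horizontal: T_left cos 74° = T_right cos 70°  →  T_right = 0.8059 T_left.
Vertical: T_left sin 74° + T_right sin 70° = 1588.
Substituting the horizontal relation into the vertical equation gives 1.719 T_left = 1588, so T_left = 923.8 N.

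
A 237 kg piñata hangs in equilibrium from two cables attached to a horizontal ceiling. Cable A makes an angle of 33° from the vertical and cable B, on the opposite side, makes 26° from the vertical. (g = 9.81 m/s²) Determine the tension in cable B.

Angles from the horizontal: cable A is 90° − 33° = 57°, cable B is 90° − 26° = 64°.
Weight W = 237 × 9.81 = 2325 N acts straight down.
Horizontal: T_A cos 57° = T_B cos 64°  →  T_A = 0.8049 T_B.
Vertical: T_A sin 57° + T_B sin 64° = 2325.
Substituting the horizontal relation into the vertical equation gives 1.574 T_B = 2325, so T_B = 1477 N.

T_B ≈ 1480 N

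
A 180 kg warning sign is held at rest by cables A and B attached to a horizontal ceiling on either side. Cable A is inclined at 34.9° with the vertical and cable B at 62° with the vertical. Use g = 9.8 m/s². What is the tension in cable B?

T_B ≈ 1020 N

Angles from the horizontal: cable A is 90° − 34.9° = 55.1°, cable B is 90° − 62° = 28°.
Weight W = 180 × 9.8 = 1764 N acts straight down.
Horizontal: T_A cos 55.1° = T_B cos 28°  →  T_A = 1.543 T_B.
Vertical: T_A sin 55.1° + T_B sin 28° = 1764.
Substituting the horizontal relation into the vertical equation gives 1.735 T_B = 1764, so T_B = 1017 N.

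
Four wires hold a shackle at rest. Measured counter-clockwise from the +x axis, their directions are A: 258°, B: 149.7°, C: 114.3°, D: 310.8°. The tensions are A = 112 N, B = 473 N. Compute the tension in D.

T_D ≈ 1200 N

Resolve: ΣF_x = 112 cos 258° + 473 cos 149.7° + T_C cos 114.3° + T_D cos 310.8° = 0.
        ΣF_y = 112 sin 258° + 473 sin 149.7° + T_C sin 114.3° + T_D sin 310.8° = 0.
The known terms sum to (-431.7, 129.1) N, so -0.4115 T_C + 0.6534 T_D = 431.7 and 0.9114 T_C − 0.7570 T_D = -129.1.
Solving simultaneously: T_C = 853.6 N, T_D = 1198 N.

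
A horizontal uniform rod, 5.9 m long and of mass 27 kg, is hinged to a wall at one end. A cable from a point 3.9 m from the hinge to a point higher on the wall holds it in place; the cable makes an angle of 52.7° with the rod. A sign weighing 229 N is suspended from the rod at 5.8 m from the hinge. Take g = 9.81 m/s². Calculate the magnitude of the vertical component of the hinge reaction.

|H_y| ≈ 47 N

Take torques about the hinge: T sin 52.7° · 3.9 = 27×9.81×2.95 + 229×5.8 = 2109.6 N·m.
So T = 2109.6 / (0.7955 × 3.9) = 679.99 N.
ΣF_y = 0: H_y = (27×9.81 + 229) − T sin 52.7° = 493.87 − 540.91 = -47.044 N.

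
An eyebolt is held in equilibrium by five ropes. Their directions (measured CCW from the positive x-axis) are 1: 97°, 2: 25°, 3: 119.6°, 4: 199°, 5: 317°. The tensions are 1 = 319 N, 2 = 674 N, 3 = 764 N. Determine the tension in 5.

Resolve: ΣF_x = 319 cos 97° + 674 cos 25° + 764 cos 119.6° + T_4 cos 199° + T_5 cos 317° = 0.
        ΣF_y = 319 sin 97° + 674 sin 25° + 764 sin 119.6° + T_4 sin 199° + T_5 sin 317° = 0.
The known terms sum to (194.6, 1266) N, so -0.9455 T_4 + 0.7314 T_5 = -194.6 and -0.3256 T_4 − 0.6820 T_5 = -1266.
Solving simultaneously: T_4 = 1199 N, T_5 = 1284 N.

T_5 ≈ 1280 N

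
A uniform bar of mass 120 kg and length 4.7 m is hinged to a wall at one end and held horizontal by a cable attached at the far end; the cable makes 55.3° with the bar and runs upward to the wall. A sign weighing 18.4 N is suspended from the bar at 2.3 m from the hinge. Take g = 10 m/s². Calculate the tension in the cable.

Take torques about the hinge: T sin 55.3° · 4.7 = 120×10×2.35 + 18.4×2.3 = 2862.3 N·m.
So T = 2862.3 / (0.8221 × 4.7) = 740.75 N.

T ≈ 741 N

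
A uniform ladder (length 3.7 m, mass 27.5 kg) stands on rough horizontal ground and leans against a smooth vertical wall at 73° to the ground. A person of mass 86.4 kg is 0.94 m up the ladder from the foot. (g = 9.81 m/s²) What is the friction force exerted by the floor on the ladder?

Torques about the foot: N_wall · 3.7 sin 73° = 27.5×9.81×1.85 cos 73° + 86.4×9.81×0.94 cos 73° → N_wall = 107.07 N.
ΣF_x = 0: f_floor = N_wall = 107.07 N.

f ≈ 107 N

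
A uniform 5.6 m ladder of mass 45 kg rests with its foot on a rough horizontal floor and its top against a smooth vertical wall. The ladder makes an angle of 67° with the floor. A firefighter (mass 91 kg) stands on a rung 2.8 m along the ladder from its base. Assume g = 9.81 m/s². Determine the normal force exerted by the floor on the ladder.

N_floor ≈ 1330 N

ΣF_y = 0: N_floor = 45×9.81 + 91×9.81 = 1334.2 N.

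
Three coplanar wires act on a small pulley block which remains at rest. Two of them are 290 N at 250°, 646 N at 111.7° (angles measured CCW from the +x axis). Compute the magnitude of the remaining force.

Sum the known components: ΣF_x = -338 N, ΣF_y = 327.7 N.
For equilibrium the remaining force must supply (−ΣF_x, −ΣF_y) = (338, -327.7) N.
Magnitude = √((338)² + (-327.7)²) = 470.8 N; direction = atan2(-327.7, 338) = 315.9°.

F ≈ 471 N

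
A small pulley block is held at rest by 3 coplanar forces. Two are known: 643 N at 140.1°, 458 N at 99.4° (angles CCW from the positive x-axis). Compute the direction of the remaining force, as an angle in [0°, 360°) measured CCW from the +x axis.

θ ≈ 303°

Sum the known components: ΣF_x = -568.1 N, ΣF_y = 864.3 N.
For equilibrium the remaining force must supply (−ΣF_x, −ΣF_y) = (568.1, -864.3) N.
Magnitude = √((568.1)² + (-864.3)²) = 1034 N; direction = atan2(-864.3, 568.1) = 303.3°.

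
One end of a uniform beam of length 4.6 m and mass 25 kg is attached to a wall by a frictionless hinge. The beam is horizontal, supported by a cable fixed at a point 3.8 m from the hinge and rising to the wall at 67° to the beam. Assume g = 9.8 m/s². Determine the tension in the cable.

T ≈ 161 N

Take torques about the hinge: T sin 67° · 3.8 = 25×9.8×2.3 = 563.5 N·m.
So T = 563.5 / (0.9205 × 3.8) = 161.1 N.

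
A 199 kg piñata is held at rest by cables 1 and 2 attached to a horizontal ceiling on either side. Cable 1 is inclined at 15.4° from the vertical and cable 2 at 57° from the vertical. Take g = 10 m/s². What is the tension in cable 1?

Angles from the horizontal: cable 1 is 90° − 15.4° = 74.6°, cable 2 is 90° − 57° = 33°.
Weight W = 199 × 10 = 1990 N acts straight down.
Horizontal: T_1 cos 74.6° = T_2 cos 33°  →  T_2 = 0.3166 T_1.
Vertical: T_1 sin 74.6° + T_2 sin 33° = 1990.
Substituting the horizontal relation into the vertical equation gives 1.137 T_1 = 1990, so T_1 = 1751 N.

T_1 ≈ 1750 N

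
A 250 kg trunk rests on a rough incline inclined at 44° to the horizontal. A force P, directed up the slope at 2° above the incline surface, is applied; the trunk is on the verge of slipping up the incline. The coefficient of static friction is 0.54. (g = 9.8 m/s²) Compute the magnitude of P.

P ≈ 2610 N

On the verge of sliding up the incline, friction equals μN and acts down the slope.
Perpendicular: N + P sin 2° = W cos 44° = 1762 N.
Along incline: P cos 2° = W sin 44° + μN  with W sin 44° = 1702 N.
Solving the pair for P and N: P = 2606 N, N = 1671 N (and f = μN = 902.6 N).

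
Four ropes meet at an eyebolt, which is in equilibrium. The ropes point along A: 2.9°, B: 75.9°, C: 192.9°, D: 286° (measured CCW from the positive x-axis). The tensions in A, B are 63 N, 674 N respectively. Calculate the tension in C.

T_C ≈ 400 N

Resolve: ΣF_x = 63 cos 2.9° + 674 cos 75.9° + T_C cos 192.9° + T_D cos 286° = 0.
        ΣF_y = 63 sin 2.9° + 674 sin 75.9° + T_C sin 192.9° + T_D sin 286° = 0.
The known terms sum to (227.1, 656.9) N, so -0.9748 T_C + 0.2756 T_D = -227.1 and -0.2233 T_C − 0.9613 T_D = -656.9.
Solving simultaneously: T_C = 400 N, T_D = 590.5 N.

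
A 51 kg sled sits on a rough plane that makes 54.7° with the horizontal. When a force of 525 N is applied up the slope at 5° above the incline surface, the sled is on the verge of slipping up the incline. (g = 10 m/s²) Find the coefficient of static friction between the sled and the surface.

μ ≈ 0.429

On the verge of sliding up the incline, friction is at its maximum μN and acts down the slope.
Perpendicular to incline: N = W cos 54.7° − P sin 5° = 294.7 − 45.76 = 249 N.
Along incline: P cos 5° − μN = W sin 54.7° → μ = −(W sin 54.7° − P cos 5°) / N = 0.4289.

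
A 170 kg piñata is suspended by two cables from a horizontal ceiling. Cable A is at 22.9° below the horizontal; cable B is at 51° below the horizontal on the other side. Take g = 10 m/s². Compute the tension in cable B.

T_B ≈ 1630 N

Weight W = 170 × 10 = 1700 N acts straight down.
Horizontal: T_A cos 22.9° = T_B cos 51°  →  T_A = 0.6832 T_B.
Vertical: T_A sin 22.9° + T_B sin 51° = 1700.
Substituting the horizontal relation into the vertical equation gives 1.043 T_B = 1700, so T_B = 1630 N.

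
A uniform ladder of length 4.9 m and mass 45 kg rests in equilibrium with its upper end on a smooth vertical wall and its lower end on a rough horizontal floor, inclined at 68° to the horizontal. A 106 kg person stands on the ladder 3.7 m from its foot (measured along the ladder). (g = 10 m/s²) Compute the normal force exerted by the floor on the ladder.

N_floor ≈ 1510 N

ΣF_y = 0: N_floor = 45×10 + 106×10 = 1510 N.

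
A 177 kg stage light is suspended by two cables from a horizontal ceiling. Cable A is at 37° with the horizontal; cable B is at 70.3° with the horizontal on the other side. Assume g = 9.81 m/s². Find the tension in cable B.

Weight W = 177 × 9.81 = 1736 N acts straight down.
Horizontal: T_A cos 37° = T_B cos 70.3°  →  T_A = 0.4221 T_B.
Vertical: T_A sin 37° + T_B sin 70.3° = 1736.
Substituting the horizontal relation into the vertical equation gives 1.195 T_B = 1736, so T_B = 1452 N.

T_B ≈ 1450 N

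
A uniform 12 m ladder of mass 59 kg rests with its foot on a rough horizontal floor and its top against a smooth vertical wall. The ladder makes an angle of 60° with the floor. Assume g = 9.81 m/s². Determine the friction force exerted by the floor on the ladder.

f ≈ 167 N

Torques about the foot: N_wall · 12 sin 60° = 59×9.81×6 cos 60° → N_wall = 167.08 N.
ΣF_x = 0: f_floor = N_wall = 167.08 N.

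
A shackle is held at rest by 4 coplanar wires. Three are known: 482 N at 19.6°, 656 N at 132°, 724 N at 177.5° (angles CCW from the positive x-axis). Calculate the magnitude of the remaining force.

Sum the known components: ΣF_x = -708.2 N, ΣF_y = 680.8 N.
For equilibrium the remaining force must supply (−ΣF_x, −ΣF_y) = (708.2, -680.8) N.
Magnitude = √((708.2)² + (-680.8)²) = 982.3 N; direction = atan2(-680.8, 708.2) = 316.1°.

F ≈ 982 N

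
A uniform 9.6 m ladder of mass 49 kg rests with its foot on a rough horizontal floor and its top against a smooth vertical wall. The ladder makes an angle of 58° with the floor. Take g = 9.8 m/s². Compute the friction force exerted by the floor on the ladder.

Torques about the foot: N_wall · 9.6 sin 58° = 49×9.8×4.8 cos 58° → N_wall = 150.03 N.
ΣF_x = 0: f_floor = N_wall = 150.03 N.

f ≈ 150 N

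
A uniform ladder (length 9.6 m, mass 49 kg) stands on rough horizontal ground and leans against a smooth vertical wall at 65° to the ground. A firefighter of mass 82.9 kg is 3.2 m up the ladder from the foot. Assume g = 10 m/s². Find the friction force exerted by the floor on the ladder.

f ≈ 243 N

Torques about the foot: N_wall · 9.6 sin 65° = 49×10×4.8 cos 65° + 82.9×10×3.2 cos 65° → N_wall = 243.1 N.
ΣF_x = 0: f_floor = N_wall = 243.1 N.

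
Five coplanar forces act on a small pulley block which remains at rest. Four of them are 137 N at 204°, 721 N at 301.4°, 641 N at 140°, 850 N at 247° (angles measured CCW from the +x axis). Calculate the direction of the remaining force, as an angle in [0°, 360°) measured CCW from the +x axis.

θ ≈ 61.2°

Sum the known components: ΣF_x = -572.7 N, ΣF_y = -1042 N.
For equilibrium the remaining force must supply (−ΣF_x, −ΣF_y) = (572.7, 1042) N.
Magnitude = √((572.7)² + (1042)²) = 1189 N; direction = atan2(1042, 572.7) = 61.2°.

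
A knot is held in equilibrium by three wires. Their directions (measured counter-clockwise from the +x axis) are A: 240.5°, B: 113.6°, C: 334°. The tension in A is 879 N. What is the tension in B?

Resolve: ΣF_x = 879 cos 240.5° + T_B cos 113.6° + T_C cos 334° = 0.
        ΣF_y = 879 sin 240.5° + T_B sin 113.6° + T_C sin 334° = 0.
The known terms sum to (-432.8, -765) N, so -0.4003 T_B + 0.8988 T_C = 432.8 and 0.9164 T_B − 0.4384 T_C = 765.
Solving simultaneously: T_B = 1354 N, T_C = 1085 N.

T_B ≈ 1350 N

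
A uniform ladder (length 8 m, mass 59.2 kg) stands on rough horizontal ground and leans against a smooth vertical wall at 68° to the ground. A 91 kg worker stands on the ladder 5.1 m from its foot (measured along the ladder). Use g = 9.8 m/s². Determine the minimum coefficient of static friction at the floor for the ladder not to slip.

μ_min ≈ 0.236

ΣF_y = 0: N_floor = 59.2×9.8 + 91×9.8 = 1472 N.
Torques about the foot: N_wall · 8 sin 68° = 59.2×9.8×4 cos 68° + 91×9.8×5.1 cos 68° → N_wall = 346.9 N.
ΣF_x = 0: f_floor = N_wall = 346.9 N.
μ_min = f_floor / N_floor = 346.9 / 1472 = 0.2357.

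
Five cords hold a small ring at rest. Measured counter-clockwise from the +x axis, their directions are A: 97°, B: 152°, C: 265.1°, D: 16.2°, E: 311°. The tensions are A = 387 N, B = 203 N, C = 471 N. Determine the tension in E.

Resolve: ΣF_x = 387 cos 97° + 203 cos 152° + 471 cos 265.1° + T_D cos 16.2° + T_E cos 311° = 0.
        ΣF_y = 387 sin 97° + 203 sin 152° + 471 sin 265.1° + T_D sin 16.2° + T_E sin 311° = 0.
The known terms sum to (-266.6, 10.14) N, so 0.9603 T_D + 0.6561 T_E = 266.6 and 0.2790 T_D − 0.7547 T_E = -10.14.
Solving simultaneously: T_D = 214.3 N, T_E = 92.67 N.

T_E ≈ 92.7 N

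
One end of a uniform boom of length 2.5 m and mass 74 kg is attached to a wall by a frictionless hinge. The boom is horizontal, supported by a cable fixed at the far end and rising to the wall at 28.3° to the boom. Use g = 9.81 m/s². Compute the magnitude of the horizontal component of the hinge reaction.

Take torques about the hinge: T sin 28.3° · 2.5 = 74×9.81×1.25 = 907.43 N·m.
So T = 907.43 / (0.4741 × 2.5) = 765.62 N.
ΣF_x = 0: H_x = T cos 28.3° = 674.11 N.

H_x ≈ 674 N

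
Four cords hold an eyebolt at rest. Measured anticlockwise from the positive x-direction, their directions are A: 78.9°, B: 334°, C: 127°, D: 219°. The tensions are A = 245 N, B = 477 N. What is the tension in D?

T_D ≈ 399 N

Resolve: ΣF_x = 245 cos 78.9° + 477 cos 334° + T_C cos 127° + T_D cos 219° = 0.
        ΣF_y = 245 sin 78.9° + 477 sin 334° + T_C sin 127° + T_D sin 219° = 0.
The known terms sum to (475.9, 31.31) N, so -0.6018 T_C − 0.7771 T_D = -475.9 and 0.7986 T_C − 0.6293 T_D = -31.31.
Solving simultaneously: T_C = 275.3 N, T_D = 399.2 N.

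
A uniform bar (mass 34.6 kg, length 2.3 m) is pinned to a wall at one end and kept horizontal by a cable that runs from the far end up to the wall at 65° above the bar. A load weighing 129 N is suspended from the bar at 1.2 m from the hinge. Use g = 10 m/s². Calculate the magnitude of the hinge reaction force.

|H| ≈ 260 N

Take torques about the hinge: T sin 65° · 2.3 = 34.6×10×1.15 + 129×1.2 = 552.7 N·m.
So T = 552.7 / (0.9063 × 2.3) = 265.15 N.
ΣF_x = 0: H_x = T cos 65° = 112.06 N.
ΣF_y = 0: H_y = (34.6×10 + 129) − T sin 65° = 475 − 240.3 = 234.7 N.
|H| = √(H_x² + H_y²) = √((112.06)² + (234.7)²) = 260.07 N.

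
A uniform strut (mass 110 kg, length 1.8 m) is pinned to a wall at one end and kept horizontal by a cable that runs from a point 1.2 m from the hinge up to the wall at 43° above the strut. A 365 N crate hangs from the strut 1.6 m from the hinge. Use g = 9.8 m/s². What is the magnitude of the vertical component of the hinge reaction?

Take torques about the hinge: T sin 43° · 1.2 = 110×9.8×0.9 + 365×1.6 = 1554.2 N·m.
So T = 1554.2 / (0.6820 × 1.2) = 1899.1 N.
ΣF_y = 0: H_y = (110×9.8 + 365) − T sin 43° = 1443 − 1295.2 = 147.83 N.

|H_y| ≈ 148 N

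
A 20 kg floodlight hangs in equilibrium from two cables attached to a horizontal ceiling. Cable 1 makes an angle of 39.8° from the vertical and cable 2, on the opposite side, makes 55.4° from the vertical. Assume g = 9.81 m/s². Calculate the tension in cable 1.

T_1 ≈ 162 N

Angles from the horizontal: cable 1 is 90° − 39.8° = 50.2°, cable 2 is 90° − 55.4° = 34.6°.
Weight W = 20 × 9.81 = 196.2 N acts straight down.
Horizontal: T_1 cos 50.2° = T_2 cos 34.6°  →  T_2 = 0.7776 T_1.
Vertical: T_1 sin 50.2° + T_2 sin 34.6° = 196.2.
Substituting the horizontal relation into the vertical equation gives 1.21 T_1 = 196.2, so T_1 = 162.2 N.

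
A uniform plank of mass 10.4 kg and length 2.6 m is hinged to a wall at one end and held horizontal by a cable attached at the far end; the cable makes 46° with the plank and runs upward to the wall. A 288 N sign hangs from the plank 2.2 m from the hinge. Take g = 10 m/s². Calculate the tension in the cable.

T ≈ 411 N

Take torques about the hinge: T sin 46° · 2.6 = 10.4×10×1.3 + 288×2.2 = 768.8 N·m.
So T = 768.8 / (0.7193 × 2.6) = 411.06 N.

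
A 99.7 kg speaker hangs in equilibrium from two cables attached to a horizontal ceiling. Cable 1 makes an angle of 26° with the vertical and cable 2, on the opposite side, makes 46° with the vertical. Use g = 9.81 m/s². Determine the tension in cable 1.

Angles from the horizontal: cable 1 is 90° − 26° = 64°, cable 2 is 90° − 46° = 44°.
Weight W = 99.7 × 9.81 = 978.1 N acts straight down.
Horizontal: T_1 cos 64° = T_2 cos 44°  →  T_2 = 0.6094 T_1.
Vertical: T_1 sin 64° + T_2 sin 44° = 978.1.
Substituting the horizontal relation into the vertical equation gives 1.322 T_1 = 978.1, so T_1 = 739.8 N.

T_1 ≈ 740 N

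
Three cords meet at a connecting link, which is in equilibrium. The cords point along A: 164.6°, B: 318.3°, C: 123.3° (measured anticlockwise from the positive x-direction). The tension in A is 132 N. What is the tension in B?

T_B ≈ 337 N

Resolve: ΣF_x = 132 cos 164.6° + T_B cos 318.3° + T_C cos 123.3° = 0.
        ΣF_y = 132 sin 164.6° + T_B sin 318.3° + T_C sin 123.3° = 0.
The known terms sum to (-127.3, 35.05) N, so 0.7466 T_B − 0.5490 T_C = 127.3 and -0.6652 T_B + 0.8358 T_C = -35.05.
Solving simultaneously: T_B = 336.6 N, T_C = 226 N.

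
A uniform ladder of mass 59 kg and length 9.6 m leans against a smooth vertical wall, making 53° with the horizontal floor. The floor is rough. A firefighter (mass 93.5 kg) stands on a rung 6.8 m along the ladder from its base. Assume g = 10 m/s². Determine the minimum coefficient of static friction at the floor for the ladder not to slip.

ΣF_y = 0: N_floor = 59×10 + 93.5×10 = 1525 N.
Torques about the foot: N_wall · 9.6 sin 53° = 59×10×4.8 cos 53° + 93.5×10×6.8 cos 53° → N_wall = 721.37 N.
ΣF_x = 0: f_floor = N_wall = 721.37 N.
μ_min = f_floor / N_floor = 721.37 / 1525 = 0.473.

μ_min ≈ 0.473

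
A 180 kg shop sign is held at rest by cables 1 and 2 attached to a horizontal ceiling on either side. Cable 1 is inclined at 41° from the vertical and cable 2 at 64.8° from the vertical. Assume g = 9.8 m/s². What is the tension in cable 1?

T_1 ≈ 1660 N

Angles from the horizontal: cable 1 is 90° − 41° = 49°, cable 2 is 90° − 64.8° = 25.2°.
Weight W = 180 × 9.8 = 1764 N acts straight down.
Horizontal: T_1 cos 49° = T_2 cos 25.2°  →  T_2 = 0.7251 T_1.
Vertical: T_1 sin 49° + T_2 sin 25.2° = 1764.
Substituting the horizontal relation into the vertical equation gives 1.063 T_1 = 1764, so T_1 = 1659 N.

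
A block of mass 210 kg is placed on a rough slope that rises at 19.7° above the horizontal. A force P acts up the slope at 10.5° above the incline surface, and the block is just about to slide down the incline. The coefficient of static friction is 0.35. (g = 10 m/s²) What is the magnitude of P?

On the verge of sliding down the incline, friction equals μN and acts up the slope.
Perpendicular: N + P sin 10.5° = W cos 19.7° = 1977 N.
Along incline: P cos 10.5° + μN = W sin 19.7° with W sin 19.7° = 707.9 N.
Solving the pair for P and N: P = 17.31 N, N = 1974 N (and f = μN = 690.9 N).

P ≈ 17.3 N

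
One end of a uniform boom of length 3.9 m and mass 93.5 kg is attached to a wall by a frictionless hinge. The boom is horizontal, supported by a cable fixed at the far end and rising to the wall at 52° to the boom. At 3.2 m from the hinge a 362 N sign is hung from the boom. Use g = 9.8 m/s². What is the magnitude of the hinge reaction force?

Take torques about the hinge: T sin 52° · 3.9 = 93.5×9.8×1.95 + 362×3.2 = 2945.2 N·m.
So T = 2945.2 / (0.7880 × 3.9) = 958.33 N.
ΣF_x = 0: H_x = T cos 52° = 590.01 N.
ΣF_y = 0: H_y = (93.5×9.8 + 362) − T sin 52° = 1278.3 − 755.18 = 523.12 N.
|H| = √(H_x² + H_y²) = √((590.01)² + (523.12)²) = 788.52 N.

|H| ≈ 789 N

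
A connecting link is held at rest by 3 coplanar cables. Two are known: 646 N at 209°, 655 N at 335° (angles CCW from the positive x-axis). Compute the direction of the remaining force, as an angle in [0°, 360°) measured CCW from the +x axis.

θ ≈ 92.8°

Sum the known components: ΣF_x = 28.63 N, ΣF_y = -590 N.
For equilibrium the remaining force must supply (−ΣF_x, −ΣF_y) = (-28.63, 590) N.
Magnitude = √((-28.63)² + (590)²) = 590.7 N; direction = atan2(590, -28.63) = 92.8°.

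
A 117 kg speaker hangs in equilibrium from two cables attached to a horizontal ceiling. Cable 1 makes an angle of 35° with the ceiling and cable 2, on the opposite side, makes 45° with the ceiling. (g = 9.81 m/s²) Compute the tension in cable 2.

T_2 ≈ 955 N

Weight W = 117 × 9.81 = 1148 N acts straight down.
Horizontal: T_1 cos 35° = T_2 cos 45°  →  T_1 = 0.8632 T_2.
Vertical: T_1 sin 35° + T_2 sin 45° = 1148.
Substituting the horizontal relation into the vertical equation gives 1.202 T_2 = 1148, so T_2 = 954.7 N.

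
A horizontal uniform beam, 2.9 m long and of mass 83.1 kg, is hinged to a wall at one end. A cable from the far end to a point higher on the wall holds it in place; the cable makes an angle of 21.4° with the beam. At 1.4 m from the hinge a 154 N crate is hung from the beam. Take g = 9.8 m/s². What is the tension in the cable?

T ≈ 1320 N

Take torques about the hinge: T sin 21.4° · 2.9 = 83.1×9.8×1.45 + 154×1.4 = 1396.5 N·m.
So T = 1396.5 / (0.3649 × 2.9) = 1319.7 N.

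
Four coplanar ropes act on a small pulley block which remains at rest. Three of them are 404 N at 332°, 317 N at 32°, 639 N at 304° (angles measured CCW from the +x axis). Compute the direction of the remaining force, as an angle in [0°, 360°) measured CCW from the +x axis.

Sum the known components: ΣF_x = 982.9 N, ΣF_y = -551.4 N.
For equilibrium the remaining force must supply (−ΣF_x, −ΣF_y) = (-982.9, 551.4) N.
Magnitude = √((-982.9)² + (551.4)²) = 1127 N; direction = atan2(551.4, -982.9) = 150.7°.

θ ≈ 151°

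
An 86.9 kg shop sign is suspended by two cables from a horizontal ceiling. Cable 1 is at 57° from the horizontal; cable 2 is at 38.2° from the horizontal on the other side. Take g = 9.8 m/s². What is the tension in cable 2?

Weight W = 86.9 × 9.8 = 851.6 N acts straight down.
Horizontal: T_1 cos 57° = T_2 cos 38.2°  →  T_1 = 1.443 T_2.
Vertical: T_1 sin 57° + T_2 sin 38.2° = 851.6.
Substituting the horizontal relation into the vertical equation gives 1.829 T_2 = 851.6, so T_2 = 465.7 N.

T_2 ≈ 466 N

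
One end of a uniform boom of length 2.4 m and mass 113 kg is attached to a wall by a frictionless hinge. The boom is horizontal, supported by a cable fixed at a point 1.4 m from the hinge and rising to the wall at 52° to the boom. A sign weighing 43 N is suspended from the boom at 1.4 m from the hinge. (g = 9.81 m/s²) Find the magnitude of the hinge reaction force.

|H| ≈ 792 N

Take torques about the hinge: T sin 52° · 1.4 = 113×9.81×1.2 + 43×1.4 = 1390.4 N·m.
So T = 1390.4 / (0.7880 × 1.4) = 1260.3 N.
ΣF_x = 0: H_x = T cos 52° = 775.95 N.
ΣF_y = 0: H_y = (113×9.81 + 43) − T sin 52° = 1151.5 − 993.17 = 158.36 N.
|H| = √(H_x² + H_y²) = √((775.95)² + (158.36)²) = 791.94 N.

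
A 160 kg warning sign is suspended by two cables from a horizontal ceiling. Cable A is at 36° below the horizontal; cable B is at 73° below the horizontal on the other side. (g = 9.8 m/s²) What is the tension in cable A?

T_A ≈ 485 N

Weight W = 160 × 9.8 = 1568 N acts straight down.
Horizontal: T_A cos 36° = T_B cos 73°  →  T_B = 2.767 T_A.
Vertical: T_A sin 36° + T_B sin 73° = 1568.
Substituting the horizontal relation into the vertical equation gives 3.234 T_A = 1568, so T_A = 484.9 N.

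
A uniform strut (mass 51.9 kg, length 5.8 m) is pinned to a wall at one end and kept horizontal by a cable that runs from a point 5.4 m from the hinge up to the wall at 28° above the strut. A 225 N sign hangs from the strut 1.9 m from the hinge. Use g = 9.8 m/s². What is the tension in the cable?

T ≈ 750 N

Take torques about the hinge: T sin 28° · 5.4 = 51.9×9.8×2.9 + 225×1.9 = 1902.5 N·m.
So T = 1902.5 / (0.4695 × 5.4) = 750.45 N.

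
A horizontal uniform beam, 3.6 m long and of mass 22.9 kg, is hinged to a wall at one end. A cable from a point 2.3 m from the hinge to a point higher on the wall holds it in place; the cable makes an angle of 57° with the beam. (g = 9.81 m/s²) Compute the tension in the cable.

T ≈ 210 N

Take torques about the hinge: T sin 57° · 2.3 = 22.9×9.81×1.8 = 404.37 N·m.
So T = 404.37 / (0.8387 × 2.3) = 209.63 N.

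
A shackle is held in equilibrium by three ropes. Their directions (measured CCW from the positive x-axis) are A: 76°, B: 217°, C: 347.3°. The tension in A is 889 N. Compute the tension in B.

T_B ≈ 1170 N

Resolve: ΣF_x = 889 cos 76° + T_B cos 217° + T_C cos 347.3° = 0.
        ΣF_y = 889 sin 76° + T_B sin 217° + T_C sin 347.3° = 0.
The known terms sum to (215.1, 862.6) N, so -0.7986 T_B + 0.9755 T_C = -215.1 and -0.6018 T_B − 0.2198 T_C = -862.6.
Solving simultaneously: T_B = 1165 N, T_C = 733.6 N.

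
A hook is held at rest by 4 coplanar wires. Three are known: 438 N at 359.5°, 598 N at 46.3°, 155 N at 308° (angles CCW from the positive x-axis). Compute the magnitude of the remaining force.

Sum the known components: ΣF_x = 946.6 N, ΣF_y = 306.4 N.
For equilibrium the remaining force must supply (−ΣF_x, −ΣF_y) = (-946.6, -306.4) N.
Magnitude = √((-946.6)² + (-306.4)²) = 994.9 N; direction = atan2(-306.4, -946.6) = 197.9°.

F ≈ 995 N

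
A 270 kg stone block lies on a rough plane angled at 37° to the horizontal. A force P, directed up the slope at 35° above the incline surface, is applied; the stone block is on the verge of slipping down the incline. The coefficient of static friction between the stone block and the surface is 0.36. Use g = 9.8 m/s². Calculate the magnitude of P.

P ≈ 1360 N

On the verge of sliding down the incline, friction equals μN and acts up the slope.
Perpendicular: N + P sin 35° = W cos 37° = 2113 N.
Along incline: P cos 35° + μN = W sin 37° with W sin 37° = 1592 N.
Solving the pair for P and N: P = 1357 N, N = 1335 N (and f = μN = 480.5 N).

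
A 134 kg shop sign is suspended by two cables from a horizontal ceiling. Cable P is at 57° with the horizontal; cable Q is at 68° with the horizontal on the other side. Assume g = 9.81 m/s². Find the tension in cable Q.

Weight W = 134 × 9.81 = 1315 N acts straight down.
Horizontal: T_P cos 57° = T_Q cos 68°  →  T_P = 0.6878 T_Q.
Vertical: T_P sin 57° + T_Q sin 68° = 1315.
Substituting the horizontal relation into the vertical equation gives 1.504 T_Q = 1315, so T_Q = 874 N.

T_Q ≈ 874 N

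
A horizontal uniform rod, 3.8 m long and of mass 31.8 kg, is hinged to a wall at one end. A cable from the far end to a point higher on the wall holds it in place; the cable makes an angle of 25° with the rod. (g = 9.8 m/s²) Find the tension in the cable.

Take torques about the hinge: T sin 25° · 3.8 = 31.8×9.8×1.9 = 592.12 N·m.
So T = 592.12 / (0.4226 × 3.8) = 368.7 N.

T ≈ 369 N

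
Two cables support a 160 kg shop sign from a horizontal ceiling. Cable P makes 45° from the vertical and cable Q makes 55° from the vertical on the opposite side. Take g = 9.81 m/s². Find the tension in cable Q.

T_Q ≈ 1130 N

Angles from the horizontal: cable P is 90° − 45° = 45°, cable Q is 90° − 55° = 35°.
Weight W = 160 × 9.81 = 1570 N acts straight down.
Horizontal: T_P cos 45° = T_Q cos 35°  →  T_P = 1.158 T_Q.
Vertical: T_P sin 45° + T_Q sin 35° = 1570.
Substituting the horizontal relation into the vertical equation gives 1.393 T_Q = 1570, so T_Q = 1127 N.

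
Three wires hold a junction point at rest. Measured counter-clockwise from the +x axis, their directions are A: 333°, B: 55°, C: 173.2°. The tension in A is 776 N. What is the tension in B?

Resolve: ΣF_x = 776 cos 333° + T_B cos 55° + T_C cos 173.2° = 0.
        ΣF_y = 776 sin 333° + T_B sin 55° + T_C sin 173.2° = 0.
The known terms sum to (691.4, -352.3) N, so 0.5736 T_B − 0.9930 T_C = -691.4 and 0.8192 T_B + 0.1184 T_C = 352.3.
Solving simultaneously: T_B = 304 N, T_C = 871.9 N.

T_B ≈ 304 N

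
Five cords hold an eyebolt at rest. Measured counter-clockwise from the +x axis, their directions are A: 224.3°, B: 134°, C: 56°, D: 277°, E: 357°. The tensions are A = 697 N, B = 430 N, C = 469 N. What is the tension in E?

Resolve: ΣF_x = 697 cos 224.3° + 430 cos 134° + 469 cos 56° + T_D cos 277° + T_E cos 357° = 0.
        ΣF_y = 697 sin 224.3° + 430 sin 134° + 469 sin 56° + T_D sin 277° + T_E sin 357° = 0.
The known terms sum to (-535.3, 211.3) N, so 0.1219 T_D + 0.9986 T_E = 535.3 and -0.9925 T_D − 0.0523 T_E = -211.3.
Solving simultaneously: T_D = 185.9 N, T_E = 513.3 N.

T_E ≈ 513 N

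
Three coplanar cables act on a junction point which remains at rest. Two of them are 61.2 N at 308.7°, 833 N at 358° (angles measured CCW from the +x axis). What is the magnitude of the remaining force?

F ≈ 874 N

Sum the known components: ΣF_x = 870.8 N, ΣF_y = -76.83 N.
For equilibrium the remaining force must supply (−ΣF_x, −ΣF_y) = (-870.8, 76.83) N.
Magnitude = √((-870.8)² + (76.83)²) = 874.1 N; direction = atan2(76.83, -870.8) = 175.0°.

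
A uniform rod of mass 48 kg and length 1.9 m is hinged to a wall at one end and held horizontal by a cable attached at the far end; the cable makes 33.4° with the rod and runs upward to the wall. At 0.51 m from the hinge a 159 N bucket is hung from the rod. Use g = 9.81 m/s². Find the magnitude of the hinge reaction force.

|H| ≈ 549 N

Take torques about the hinge: T sin 33.4° · 1.9 = 48×9.81×0.95 + 159×0.51 = 528.43 N·m.
So T = 528.43 / (0.5505 × 1.9) = 505.23 N.
ΣF_x = 0: H_x = T cos 33.4° = 421.79 N.
ΣF_y = 0: H_y = (48×9.81 + 159) − T sin 33.4° = 629.88 − 278.12 = 351.76 N.
|H| = √(H_x² + H_y²) = √((421.79)² + (351.76)²) = 549.22 N.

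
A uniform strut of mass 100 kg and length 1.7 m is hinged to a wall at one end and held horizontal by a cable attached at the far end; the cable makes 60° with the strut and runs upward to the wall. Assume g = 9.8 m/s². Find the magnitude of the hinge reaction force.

|H| ≈ 566 N

Take torques about the hinge: T sin 60° · 1.7 = 100×9.8×0.85 = 833 N·m.
So T = 833 / (0.8660 × 1.7) = 565.8 N.
ΣF_x = 0: H_x = T cos 60° = 282.9 N.
ΣF_y = 0: H_y = (100×9.8) − T sin 60° = 980 − 490 = 490 N.
|H| = √(H_x² + H_y²) = √((282.9)² + (490)²) = 565.8 N.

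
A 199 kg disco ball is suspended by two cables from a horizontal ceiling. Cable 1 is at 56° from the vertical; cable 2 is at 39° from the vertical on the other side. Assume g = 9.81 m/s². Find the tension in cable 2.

Angles from the horizontal: cable 1 is 90° − 56° = 34°, cable 2 is 90° − 39° = 51°.
Weight W = 199 × 9.81 = 1952 N acts straight down.
Horizontal: T_1 cos 34° = T_2 cos 51°  →  T_1 = 0.7591 T_2.
Vertical: T_1 sin 34° + T_2 sin 51° = 1952.
Substituting the horizontal relation into the vertical equation gives 1.202 T_2 = 1952, so T_2 = 1625 N.

T_2 ≈ 1620 N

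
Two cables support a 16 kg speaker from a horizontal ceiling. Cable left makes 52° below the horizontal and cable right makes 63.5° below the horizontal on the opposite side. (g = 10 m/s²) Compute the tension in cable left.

Weight W = 16 × 10 = 160 N acts straight down.
Horizontal: T_left cos 52° = T_right cos 63.5°  →  T_right = 1.38 T_left.
Vertical: T_left sin 52° + T_right sin 63.5° = 160.
Substituting the horizontal relation into the vertical equation gives 2.023 T_left = 160, so T_left = 79.1 N.

T_left ≈ 79.1 N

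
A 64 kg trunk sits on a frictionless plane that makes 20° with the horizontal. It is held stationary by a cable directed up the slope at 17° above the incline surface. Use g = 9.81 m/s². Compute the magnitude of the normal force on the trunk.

N ≈ 524 N

Take axes along and perpendicular to the incline. Weight components: W sin 20° = 214.7 N down-slope, W cos 20° = 590 N into the surface.
Along incline: T cos 17° = W sin 20° → T = 224.5 N.
Perpendicular: N = W cos 20° − T sin 17° = 524.3 N.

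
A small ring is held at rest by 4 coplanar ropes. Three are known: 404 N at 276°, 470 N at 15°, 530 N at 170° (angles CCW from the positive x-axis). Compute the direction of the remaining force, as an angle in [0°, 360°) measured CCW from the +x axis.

Sum the known components: ΣF_x = -25.73 N, ΣF_y = -188.1 N.
For equilibrium the remaining force must supply (−ΣF_x, −ΣF_y) = (25.73, 188.1) N.
Magnitude = √((25.73)² + (188.1)²) = 189.9 N; direction = atan2(188.1, 25.73) = 82.2°.

θ ≈ 82.2°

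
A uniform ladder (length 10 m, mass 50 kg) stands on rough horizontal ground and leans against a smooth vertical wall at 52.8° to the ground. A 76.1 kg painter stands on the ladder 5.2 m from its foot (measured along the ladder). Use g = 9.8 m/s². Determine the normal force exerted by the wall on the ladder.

N_wall ≈ 480 N

Torques about the foot: N_wall · 10 sin 52.8° = 50×9.8×5 cos 52.8° + 76.1×9.8×5.2 cos 52.8° → N_wall = 480.33 N.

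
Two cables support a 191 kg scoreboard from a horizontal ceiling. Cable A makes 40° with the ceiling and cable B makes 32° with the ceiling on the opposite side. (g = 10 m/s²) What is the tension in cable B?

Weight W = 191 × 10 = 1910 N acts straight down.
Horizontal: T_A cos 40° = T_B cos 32°  →  T_A = 1.107 T_B.
Vertical: T_A sin 40° + T_B sin 32° = 1910.
Substituting the horizontal relation into the vertical equation gives 1.242 T_B = 1910, so T_B = 1538 N.

T_B ≈ 1540 N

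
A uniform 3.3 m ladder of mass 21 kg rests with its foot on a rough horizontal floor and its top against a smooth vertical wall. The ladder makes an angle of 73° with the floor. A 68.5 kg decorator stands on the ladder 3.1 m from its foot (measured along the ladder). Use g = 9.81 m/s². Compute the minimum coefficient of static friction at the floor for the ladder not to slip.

μ_min ≈ 0.256

ΣF_y = 0: N_floor = 21×9.81 + 68.5×9.81 = 878 N.
Torques about the foot: N_wall · 3.3 sin 73° = 21×9.81×1.65 cos 73° + 68.5×9.81×3.1 cos 73° → N_wall = 224.49 N.
ΣF_x = 0: f_floor = N_wall = 224.49 N.
μ_min = f_floor / N_floor = 224.49 / 878 = 0.2557.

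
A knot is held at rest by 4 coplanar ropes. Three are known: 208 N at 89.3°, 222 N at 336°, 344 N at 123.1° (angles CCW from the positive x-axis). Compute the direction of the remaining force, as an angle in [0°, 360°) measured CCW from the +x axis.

θ ≈ 268°

Sum the known components: ΣF_x = 17.49 N, ΣF_y = 405.9 N.
For equilibrium the remaining force must supply (−ΣF_x, −ΣF_y) = (-17.49, -405.9) N.
Magnitude = √((-17.49)² + (-405.9)²) = 406.2 N; direction = atan2(-405.9, -17.49) = 267.5°.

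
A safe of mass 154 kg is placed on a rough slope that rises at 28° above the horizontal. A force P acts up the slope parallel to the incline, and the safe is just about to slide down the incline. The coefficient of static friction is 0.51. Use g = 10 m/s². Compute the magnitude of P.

On the verge of sliding down the incline, friction equals μN and acts up the slope.
Perpendicular: N + P sin 0° = W cos 28° = 1360 N.
Along incline: P cos 0° + μN = W sin 28° with W sin 28° = 723 N.
Solving the pair for P and N: P = 29.52 N, N = 1360 N (and f = μN = 693.5 N).

P ≈ 29.5 N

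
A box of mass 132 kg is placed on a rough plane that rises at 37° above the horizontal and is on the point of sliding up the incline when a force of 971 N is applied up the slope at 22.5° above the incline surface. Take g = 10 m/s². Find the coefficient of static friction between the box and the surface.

μ ≈ 0.150

On the verge of sliding up the incline, friction is at its maximum μN and acts down the slope.
Perpendicular to incline: N = W cos 37° − P sin 22.5° = 1054 − 371.6 = 682.6 N.
Along incline: P cos 22.5° − μN = W sin 37° → μ = −(W sin 37° − P cos 22.5°) / N = 0.1504.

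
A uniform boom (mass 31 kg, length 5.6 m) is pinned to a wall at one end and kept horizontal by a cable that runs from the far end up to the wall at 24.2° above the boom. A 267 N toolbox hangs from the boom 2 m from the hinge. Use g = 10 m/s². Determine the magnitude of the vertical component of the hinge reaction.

Take torques about the hinge: T sin 24.2° · 5.6 = 31×10×2.8 + 267×2 = 1402 N·m.
So T = 1402 / (0.4099 × 5.6) = 610.74 N.
ΣF_y = 0: H_y = (31×10 + 267) − T sin 24.2° = 577 − 250.36 = 326.64 N.

|H_y| ≈ 327 N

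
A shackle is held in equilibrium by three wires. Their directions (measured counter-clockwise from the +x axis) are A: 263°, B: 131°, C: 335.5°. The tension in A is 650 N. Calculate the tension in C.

T_C ≈ 1160 N

Resolve: ΣF_x = 650 cos 263° + T_B cos 131° + T_C cos 335.5° = 0.
        ΣF_y = 650 sin 263° + T_B sin 131° + T_C sin 335.5° = 0.
The known terms sum to (-79.22, -645.2) N, so -0.6561 T_B + 0.9100 T_C = 79.22 and 0.7547 T_B − 0.4147 T_C = 645.2.
Solving simultaneously: T_B = 1495 N, T_C = 1165 N.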